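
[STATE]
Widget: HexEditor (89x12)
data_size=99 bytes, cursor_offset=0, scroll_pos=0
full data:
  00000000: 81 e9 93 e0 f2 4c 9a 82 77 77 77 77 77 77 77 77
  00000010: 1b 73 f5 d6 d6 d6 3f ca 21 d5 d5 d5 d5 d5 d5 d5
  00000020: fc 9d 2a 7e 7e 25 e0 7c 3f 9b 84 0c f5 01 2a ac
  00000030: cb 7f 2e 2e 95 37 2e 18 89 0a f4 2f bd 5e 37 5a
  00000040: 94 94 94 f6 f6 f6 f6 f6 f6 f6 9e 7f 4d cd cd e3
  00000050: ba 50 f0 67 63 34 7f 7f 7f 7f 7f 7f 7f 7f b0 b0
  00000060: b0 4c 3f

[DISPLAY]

00000000  81 e9 93 e0 f2 4c 9a 82  77 77 77 77 77 77 77 77  |.....L..wwwwwwww|           
00000010  1b 73 f5 d6 d6 d6 3f ca  21 d5 d5 d5 d5 d5 d5 d5  |.s....?.!.......|           
00000020  fc 9d 2a 7e 7e 25 e0 7c  3f 9b 84 0c f5 01 2a ac  |..*~~%.|?.....*.|           
00000030  cb 7f 2e 2e 95 37 2e 18  89 0a f4 2f bd 5e 37 5a  |.....7...../.^7Z|           
00000040  94 94 94 f6 f6 f6 f6 f6  f6 f6 9e 7f 4d cd cd e3  |............M...|           
00000050  ba 50 f0 67 63 34 7f 7f  7f 7f 7f 7f 7f 7f b0 b0  |.P.gc4..........|           
00000060  b0 4c 3f                                          |.L?             |           
                                                                                         
                                                                                         
                                                                                         
                                                                                         
                                                                                         


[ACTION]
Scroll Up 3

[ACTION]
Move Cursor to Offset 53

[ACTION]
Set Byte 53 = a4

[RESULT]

00000000  81 e9 93 e0 f2 4c 9a 82  77 77 77 77 77 77 77 77  |.....L..wwwwwwww|           
00000010  1b 73 f5 d6 d6 d6 3f ca  21 d5 d5 d5 d5 d5 d5 d5  |.s....?.!.......|           
00000020  fc 9d 2a 7e 7e 25 e0 7c  3f 9b 84 0c f5 01 2a ac  |..*~~%.|?.....*.|           
00000030  cb 7f 2e 2e 95 A4 2e 18  89 0a f4 2f bd 5e 37 5a  |.........../.^7Z|           
00000040  94 94 94 f6 f6 f6 f6 f6  f6 f6 9e 7f 4d cd cd e3  |............M...|           
00000050  ba 50 f0 67 63 34 7f 7f  7f 7f 7f 7f 7f 7f b0 b0  |.P.gc4..........|           
00000060  b0 4c 3f                                          |.L?             |           
                                                                                         
                                                                                         
                                                                                         
                                                                                         
                                                                                         


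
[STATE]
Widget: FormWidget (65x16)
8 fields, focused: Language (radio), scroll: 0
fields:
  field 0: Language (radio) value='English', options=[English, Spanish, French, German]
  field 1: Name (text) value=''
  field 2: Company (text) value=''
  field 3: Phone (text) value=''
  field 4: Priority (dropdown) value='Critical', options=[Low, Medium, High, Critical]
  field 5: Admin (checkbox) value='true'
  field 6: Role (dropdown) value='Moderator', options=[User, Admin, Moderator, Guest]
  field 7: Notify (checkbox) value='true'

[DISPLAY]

> Language:   (●) English  ( ) Spanish  ( ) French  ( ) German   
  Name:       [                                                 ]
  Company:    [                                                 ]
  Phone:      [                                                 ]
  Priority:   [Critical                                        ▼]
  Admin:      [x]                                                
  Role:       [Moderator                                       ▼]
  Notify:     [x]                                                
                                                                 
                                                                 
                                                                 
                                                                 
                                                                 
                                                                 
                                                                 
                                                                 


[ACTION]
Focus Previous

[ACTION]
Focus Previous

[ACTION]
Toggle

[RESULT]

  Language:   (●) English  ( ) Spanish  ( ) French  ( ) German   
  Name:       [                                                 ]
  Company:    [                                                 ]
  Phone:      [                                                 ]
  Priority:   [Critical                                        ▼]
  Admin:      [x]                                                
> Role:       [Moderator                                       ▼]
  Notify:     [x]                                                
                                                                 
                                                                 
                                                                 
                                                                 
                                                                 
                                                                 
                                                                 
                                                                 


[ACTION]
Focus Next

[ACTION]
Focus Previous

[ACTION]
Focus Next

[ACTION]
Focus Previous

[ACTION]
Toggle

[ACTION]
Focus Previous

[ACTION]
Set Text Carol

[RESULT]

  Language:   (●) English  ( ) Spanish  ( ) French  ( ) German   
  Name:       [                                                 ]
  Company:    [                                                 ]
  Phone:      [                                                 ]
  Priority:   [Critical                                        ▼]
> Admin:      [x]                                                
  Role:       [Moderator                                       ▼]
  Notify:     [x]                                                
                                                                 
                                                                 
                                                                 
                                                                 
                                                                 
                                                                 
                                                                 
                                                                 


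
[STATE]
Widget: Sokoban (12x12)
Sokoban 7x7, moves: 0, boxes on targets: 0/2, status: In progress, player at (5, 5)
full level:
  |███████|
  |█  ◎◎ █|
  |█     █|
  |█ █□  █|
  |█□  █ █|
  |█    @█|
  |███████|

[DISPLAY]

███████     
█  ◎◎ █     
█     █     
█ █□  █     
█□  █ █     
█    @█     
███████     
Moves: 0  0/
            
            
            
            


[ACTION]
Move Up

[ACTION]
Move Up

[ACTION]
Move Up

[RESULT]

███████     
█  ◎◎ █     
█    @█     
█ █□  █     
█□  █ █     
█     █     
███████     
Moves: 3  0/
            
            
            
            


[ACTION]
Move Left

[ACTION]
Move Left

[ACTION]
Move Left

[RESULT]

███████     
█  ◎◎ █     
█ @   █     
█ █□  █     
█□  █ █     
█     █     
███████     
Moves: 6  0/
            
            
            
            


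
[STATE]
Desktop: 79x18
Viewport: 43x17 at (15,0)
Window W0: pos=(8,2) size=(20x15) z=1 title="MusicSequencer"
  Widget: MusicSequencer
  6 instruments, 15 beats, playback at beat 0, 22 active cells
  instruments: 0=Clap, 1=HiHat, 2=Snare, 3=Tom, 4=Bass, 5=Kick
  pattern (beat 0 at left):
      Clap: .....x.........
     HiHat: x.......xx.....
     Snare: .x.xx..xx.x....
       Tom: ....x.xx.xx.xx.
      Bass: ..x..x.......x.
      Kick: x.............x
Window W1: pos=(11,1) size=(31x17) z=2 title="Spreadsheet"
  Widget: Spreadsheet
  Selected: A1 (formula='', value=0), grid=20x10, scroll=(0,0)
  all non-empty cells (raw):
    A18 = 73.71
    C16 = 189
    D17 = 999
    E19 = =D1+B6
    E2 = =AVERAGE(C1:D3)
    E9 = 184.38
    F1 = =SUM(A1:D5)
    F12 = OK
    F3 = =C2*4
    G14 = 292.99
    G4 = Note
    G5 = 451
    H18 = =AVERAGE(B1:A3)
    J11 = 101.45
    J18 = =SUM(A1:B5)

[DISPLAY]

                                           
━━━━━━━━━━━━━━━━━━━━━━━━━━┓                
readsheet                 ┃                
──────────────────────────┨                
                          ┃                
    A       B       C     ┃                
--------------------------┃                
      [0]       0       0 ┃                
        0       0       0 ┃                
        0       0       0 ┃                
        0       0       0 ┃                
        0       0       0 ┃                
        0       0       0 ┃                
        0       0       0 ┃                
        0       0       0 ┃                
        0       0       0 ┃                
        0       0       0 ┃                


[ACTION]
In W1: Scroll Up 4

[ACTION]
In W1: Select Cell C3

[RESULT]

                                           
━━━━━━━━━━━━━━━━━━━━━━━━━━┓                
readsheet                 ┃                
──────────────────────────┨                
                          ┃                
    A       B       C     ┃                
--------------------------┃                
        0       0       0 ┃                
        0       0       0 ┃                
        0       0     [0] ┃                
        0       0       0 ┃                
        0       0       0 ┃                
        0       0       0 ┃                
        0       0       0 ┃                
        0       0       0 ┃                
        0       0       0 ┃                
        0       0       0 ┃                


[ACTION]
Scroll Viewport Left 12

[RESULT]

                                           
        ┏━━━━━━━━━━━━━━━━━━━━━━━━━━━━━┓    
     ┏━━┃ Spreadsheet                 ┃    
     ┃ M┠─────────────────────────────┨    
     ┠──┃C3:                          ┃    
     ┃  ┃       A       B       C     ┃    
     ┃  ┃-----------------------------┃    
     ┃ H┃  1        0       0       0 ┃    
     ┃ S┃  2        0       0       0 ┃    
     ┃  ┃  3        0       0     [0] ┃    
     ┃  ┃  4        0       0       0 ┃    
     ┃  ┃  5        0       0       0 ┃    
     ┃  ┃  6        0       0       0 ┃    
     ┃  ┃  7        0       0       0 ┃    
     ┃  ┃  8        0       0       0 ┃    
     ┃  ┃  9        0       0       0 ┃    
     ┗━━┃ 10        0       0       0 ┃    


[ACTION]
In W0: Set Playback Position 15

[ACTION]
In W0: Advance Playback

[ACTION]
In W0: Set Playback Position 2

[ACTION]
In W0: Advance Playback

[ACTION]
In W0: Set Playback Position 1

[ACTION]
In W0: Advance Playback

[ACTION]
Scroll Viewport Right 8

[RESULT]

                                           
┏━━━━━━━━━━━━━━━━━━━━━━━━━━━━━┓            
┃ Spreadsheet                 ┃            
┠─────────────────────────────┨            
┃C3:                          ┃            
┃       A       B       C     ┃            
┃-----------------------------┃            
┃  1        0       0       0 ┃            
┃  2        0       0       0 ┃            
┃  3        0       0     [0] ┃            
┃  4        0       0       0 ┃            
┃  5        0       0       0 ┃            
┃  6        0       0       0 ┃            
┃  7        0       0       0 ┃            
┃  8        0       0       0 ┃            
┃  9        0       0       0 ┃            
┃ 10        0       0       0 ┃            


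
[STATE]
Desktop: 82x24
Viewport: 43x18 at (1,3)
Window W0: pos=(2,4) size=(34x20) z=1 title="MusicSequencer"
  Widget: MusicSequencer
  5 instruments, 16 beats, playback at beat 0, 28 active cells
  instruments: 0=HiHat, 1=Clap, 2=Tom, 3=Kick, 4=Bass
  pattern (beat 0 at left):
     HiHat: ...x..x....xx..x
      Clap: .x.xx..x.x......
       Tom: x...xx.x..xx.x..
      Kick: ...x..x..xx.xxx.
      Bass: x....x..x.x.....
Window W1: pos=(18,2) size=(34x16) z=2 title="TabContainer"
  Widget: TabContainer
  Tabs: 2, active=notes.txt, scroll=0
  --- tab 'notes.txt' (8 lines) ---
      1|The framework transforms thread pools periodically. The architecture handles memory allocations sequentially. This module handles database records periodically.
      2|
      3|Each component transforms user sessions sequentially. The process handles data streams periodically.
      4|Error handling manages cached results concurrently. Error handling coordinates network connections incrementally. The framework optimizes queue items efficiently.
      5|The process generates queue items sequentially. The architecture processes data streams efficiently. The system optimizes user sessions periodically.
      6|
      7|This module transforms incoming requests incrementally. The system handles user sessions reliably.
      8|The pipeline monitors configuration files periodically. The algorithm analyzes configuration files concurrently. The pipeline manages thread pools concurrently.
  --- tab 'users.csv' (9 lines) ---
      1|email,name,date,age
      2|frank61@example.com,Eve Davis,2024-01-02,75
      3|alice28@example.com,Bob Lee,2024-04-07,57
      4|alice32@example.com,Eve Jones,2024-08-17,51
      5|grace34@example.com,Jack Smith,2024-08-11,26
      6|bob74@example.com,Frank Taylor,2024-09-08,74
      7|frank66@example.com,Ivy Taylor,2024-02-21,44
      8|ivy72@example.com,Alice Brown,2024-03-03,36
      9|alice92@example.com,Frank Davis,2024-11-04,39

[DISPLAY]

                 ┃ TabContainer            
 ┏━━━━━━━━━━━━━━━┠─────────────────────────
 ┃ MusicSequencer┃[notes.txt]│ users.csv   
 ┠───────────────┃─────────────────────────
 ┃      ▼12345678┃The framework transforms 
 ┃ HiHat···█··█··┃                         
 ┃  Clap·█·██··█·┃Each component transforms
 ┃   Tom█···██·█·┃Error handling manages ca
 ┃  Kick···█··█··┃The process generates que
 ┃  Bass█····█··█┃                         
 ┃               ┃This module transforms in
 ┃               ┃The pipeline monitors con
 ┃               ┃                         
 ┃               ┃                         
 ┃               ┗━━━━━━━━━━━━━━━━━━━━━━━━━
 ┃                                ┃        
 ┃                                ┃        
 ┃                                ┃        


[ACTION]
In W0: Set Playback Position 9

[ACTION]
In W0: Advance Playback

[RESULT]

                 ┃ TabContainer            
 ┏━━━━━━━━━━━━━━━┠─────────────────────────
 ┃ MusicSequencer┃[notes.txt]│ users.csv   
 ┠───────────────┃─────────────────────────
 ┃      012345678┃The framework transforms 
 ┃ HiHat···█··█··┃                         
 ┃  Clap·█·██··█·┃Each component transforms
 ┃   Tom█···██·█·┃Error handling manages ca
 ┃  Kick···█··█··┃The process generates que
 ┃  Bass█····█··█┃                         
 ┃               ┃This module transforms in
 ┃               ┃The pipeline monitors con
 ┃               ┃                         
 ┃               ┃                         
 ┃               ┗━━━━━━━━━━━━━━━━━━━━━━━━━
 ┃                                ┃        
 ┃                                ┃        
 ┃                                ┃        


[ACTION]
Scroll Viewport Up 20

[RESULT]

                                           
                                           
                 ┏━━━━━━━━━━━━━━━━━━━━━━━━━
                 ┃ TabContainer            
 ┏━━━━━━━━━━━━━━━┠─────────────────────────
 ┃ MusicSequencer┃[notes.txt]│ users.csv   
 ┠───────────────┃─────────────────────────
 ┃      012345678┃The framework transforms 
 ┃ HiHat···█··█··┃                         
 ┃  Clap·█·██··█·┃Each component transforms
 ┃   Tom█···██·█·┃Error handling manages ca
 ┃  Kick···█··█··┃The process generates que
 ┃  Bass█····█··█┃                         
 ┃               ┃This module transforms in
 ┃               ┃The pipeline monitors con
 ┃               ┃                         
 ┃               ┃                         
 ┃               ┗━━━━━━━━━━━━━━━━━━━━━━━━━


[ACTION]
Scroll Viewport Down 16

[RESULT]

 ┠───────────────┃─────────────────────────
 ┃      012345678┃The framework transforms 
 ┃ HiHat···█··█··┃                         
 ┃  Clap·█·██··█·┃Each component transforms
 ┃   Tom█···██·█·┃Error handling manages ca
 ┃  Kick···█··█··┃The process generates que
 ┃  Bass█····█··█┃                         
 ┃               ┃This module transforms in
 ┃               ┃The pipeline monitors con
 ┃               ┃                         
 ┃               ┃                         
 ┃               ┗━━━━━━━━━━━━━━━━━━━━━━━━━
 ┃                                ┃        
 ┃                                ┃        
 ┃                                ┃        
 ┃                                ┃        
 ┃                                ┃        
 ┗━━━━━━━━━━━━━━━━━━━━━━━━━━━━━━━━┛        


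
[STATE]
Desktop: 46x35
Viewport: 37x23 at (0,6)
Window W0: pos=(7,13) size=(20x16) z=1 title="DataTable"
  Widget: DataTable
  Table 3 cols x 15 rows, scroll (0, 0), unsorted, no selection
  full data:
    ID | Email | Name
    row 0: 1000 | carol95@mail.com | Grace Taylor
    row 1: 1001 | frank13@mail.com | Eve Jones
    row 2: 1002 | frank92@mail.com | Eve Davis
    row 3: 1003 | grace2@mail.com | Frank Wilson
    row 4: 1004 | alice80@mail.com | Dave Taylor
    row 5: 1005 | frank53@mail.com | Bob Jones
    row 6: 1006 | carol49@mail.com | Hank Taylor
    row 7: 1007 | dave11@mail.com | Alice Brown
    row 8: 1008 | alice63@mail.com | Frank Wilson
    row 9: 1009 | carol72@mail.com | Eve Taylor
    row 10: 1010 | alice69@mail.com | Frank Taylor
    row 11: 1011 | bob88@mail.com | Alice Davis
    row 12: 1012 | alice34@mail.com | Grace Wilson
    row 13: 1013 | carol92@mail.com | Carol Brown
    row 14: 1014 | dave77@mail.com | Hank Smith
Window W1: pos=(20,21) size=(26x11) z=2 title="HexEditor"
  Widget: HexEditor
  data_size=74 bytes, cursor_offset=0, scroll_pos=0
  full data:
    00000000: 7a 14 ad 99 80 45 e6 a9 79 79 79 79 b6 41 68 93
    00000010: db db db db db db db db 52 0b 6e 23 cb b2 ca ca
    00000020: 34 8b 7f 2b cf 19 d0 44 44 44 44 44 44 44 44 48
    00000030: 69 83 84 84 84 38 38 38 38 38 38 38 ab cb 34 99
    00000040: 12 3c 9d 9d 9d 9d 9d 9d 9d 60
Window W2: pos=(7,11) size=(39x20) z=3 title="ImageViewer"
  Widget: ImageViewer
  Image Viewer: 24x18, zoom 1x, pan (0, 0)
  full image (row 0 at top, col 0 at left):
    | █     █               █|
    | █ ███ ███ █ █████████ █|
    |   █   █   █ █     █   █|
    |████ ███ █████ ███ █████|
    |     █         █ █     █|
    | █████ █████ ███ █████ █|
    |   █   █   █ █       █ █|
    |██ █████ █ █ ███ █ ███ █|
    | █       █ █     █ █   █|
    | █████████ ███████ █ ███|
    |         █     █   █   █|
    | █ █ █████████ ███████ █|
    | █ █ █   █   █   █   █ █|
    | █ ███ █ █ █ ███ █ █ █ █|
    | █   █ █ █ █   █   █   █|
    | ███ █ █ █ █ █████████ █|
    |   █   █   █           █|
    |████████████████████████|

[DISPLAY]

                                     
                                     
                                     
                                     
                                     
       ┏━━━━━━━━━━━━━━━━━━━━━━━━━━━━━
       ┃ ImageViewer                 
       ┠─────────────────────────────
       ┃ █     █               █     
       ┃ █ ███ ███ █ █████████ █     
       ┃   █   █   █ █     █   █     
       ┃████ ███ █████ ███ █████     
       ┃     █         █ █     █     
       ┃ █████ █████ ███ █████ █     
       ┃   █   █   █ █       █ █     
       ┃██ █████ █ █ ███ █ ███ █     
       ┃ █       █ █     █ █   █     
       ┃ █████████ ███████ █ ███     
       ┃         █     █   █   █     
       ┃ █ █ █████████ ███████ █     
       ┃ █ █ █   █   █   █   █ █     
       ┃ █ ███ █ █ █ ███ █ █ █ █     
       ┃ █   █ █ █ █   █   █   █     


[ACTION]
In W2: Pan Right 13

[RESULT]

                                     
                                     
                                     
                                     
                                     
       ┏━━━━━━━━━━━━━━━━━━━━━━━━━━━━━
       ┃ ImageViewer                 
       ┠─────────────────────────────
       ┃          █                  
       ┃█████████ █                  
       ┃█     █   █                  
       ┃█ ███ █████                  
       ┃  █ █     █                  
       ┃███ █████ █                  
       ┃█       █ █                  
       ┃███ █ ███ █                  
       ┃    █ █   █                  
       ┃█████ █ ███                  
       ┃  █   █   █                  
       ┃█ ███████ █                  
       ┃█   █   █ █                  
       ┃███ █ █ █ █                  
       ┃  █   █   █                  


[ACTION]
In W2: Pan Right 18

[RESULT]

                                     
                                     
                                     
                                     
                                     
       ┏━━━━━━━━━━━━━━━━━━━━━━━━━━━━━
       ┃ ImageViewer                 
       ┠─────────────────────────────
       ┃                             
       ┃                             
       ┃                             
       ┃                             
       ┃                             
       ┃                             
       ┃                             
       ┃                             
       ┃                             
       ┃                             
       ┃                             
       ┃                             
       ┃                             
       ┃                             
       ┃                             


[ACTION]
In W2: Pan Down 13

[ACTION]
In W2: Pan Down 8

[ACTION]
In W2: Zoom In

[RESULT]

                                     
                                     
                                     
                                     
                                     
       ┏━━━━━━━━━━━━━━━━━━━━━━━━━━━━━
       ┃ ImageViewer                 
       ┠─────────────────────────────
       ┃█      ██      ██            
       ┃█████████████  ██            
       ┃█████████████  ██            
       ┃   ██      ██  ██            
       ┃   ██      ██  ██            
       ┃█  ██  ██  ██  ██            
       ┃█  ██  ██  ██  ██            
       ┃█      ██      ██            
       ┃█      ██      ██            
       ┃█████████████  ██            
       ┃█████████████  ██            
       ┃               ██            
       ┃               ██            
       ┃█████████████████            
       ┃█████████████████            


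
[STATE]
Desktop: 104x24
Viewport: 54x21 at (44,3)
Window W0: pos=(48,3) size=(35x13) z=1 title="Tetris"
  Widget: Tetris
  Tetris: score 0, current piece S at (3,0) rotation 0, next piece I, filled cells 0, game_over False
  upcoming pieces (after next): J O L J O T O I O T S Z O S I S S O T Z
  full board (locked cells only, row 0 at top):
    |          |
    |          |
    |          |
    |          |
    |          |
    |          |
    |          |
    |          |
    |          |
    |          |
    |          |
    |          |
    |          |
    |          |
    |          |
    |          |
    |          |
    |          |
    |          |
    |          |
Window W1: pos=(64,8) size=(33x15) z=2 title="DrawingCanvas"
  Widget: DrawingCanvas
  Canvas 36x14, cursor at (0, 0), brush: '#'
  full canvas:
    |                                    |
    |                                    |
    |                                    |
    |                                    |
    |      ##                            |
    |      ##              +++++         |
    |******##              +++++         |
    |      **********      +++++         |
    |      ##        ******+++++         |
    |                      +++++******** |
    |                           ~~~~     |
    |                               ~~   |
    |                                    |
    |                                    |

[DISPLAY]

    ┏━━━━━━━━━━━━━━━━━━━━━━━━━━━━━━━━━┓               
    ┃ Tetris                          ┃               
    ┠─────────────────────────────────┨               
    ┃          │Next:                 ┃               
    ┃          │████                  ┃               
    ┃          │    ┏━━━━━━━━━━━━━━━━━━━━━━━━━━━━━━━┓ 
    ┃          │    ┃ DrawingCanvas                 ┃ 
    ┃          │    ┠───────────────────────────────┨ 
    ┃          │    ┃+                              ┃ 
    ┃          │Scor┃                               ┃ 
    ┃          │0   ┃                               ┃ 
    ┃          │    ┃                               ┃ 
    ┗━━━━━━━━━━━━━━━┃      ##                       ┃ 
                    ┃      ##              +++++    ┃ 
                    ┃******##              +++++    ┃ 
                    ┃      **********      +++++    ┃ 
                    ┃      ##        ******+++++    ┃ 
                    ┃                      +++++****┃ 
                    ┃                           ~~~~┃ 
                    ┗━━━━━━━━━━━━━━━━━━━━━━━━━━━━━━━┛ 
                                                      


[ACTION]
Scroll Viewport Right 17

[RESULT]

━━━━━━━━━━━━━━━━━━━━━━━━━━━━━━━━┓                     
Tetris                          ┃                     
────────────────────────────────┨                     
         │Next:                 ┃                     
         │████                  ┃                     
         │    ┏━━━━━━━━━━━━━━━━━━━━━━━━━━━━━━━┓       
         │    ┃ DrawingCanvas                 ┃       
         │    ┠───────────────────────────────┨       
         │    ┃+                              ┃       
         │Scor┃                               ┃       
         │0   ┃                               ┃       
         │    ┃                               ┃       
━━━━━━━━━━━━━━┃      ##                       ┃       
              ┃      ##              +++++    ┃       
              ┃******##              +++++    ┃       
              ┃      **********      +++++    ┃       
              ┃      ##        ******+++++    ┃       
              ┃                      +++++****┃       
              ┃                           ~~~~┃       
              ┗━━━━━━━━━━━━━━━━━━━━━━━━━━━━━━━┛       
                                                      


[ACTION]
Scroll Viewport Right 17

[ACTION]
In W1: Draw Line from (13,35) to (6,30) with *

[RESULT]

━━━━━━━━━━━━━━━━━━━━━━━━━━━━━━━━┓                     
Tetris                          ┃                     
────────────────────────────────┨                     
         │Next:                 ┃                     
         │████                  ┃                     
         │    ┏━━━━━━━━━━━━━━━━━━━━━━━━━━━━━━━┓       
         │    ┃ DrawingCanvas                 ┃       
         │    ┠───────────────────────────────┨       
         │    ┃+                              ┃       
         │Scor┃                               ┃       
         │0   ┃                               ┃       
         │    ┃                               ┃       
━━━━━━━━━━━━━━┃      ##                       ┃       
              ┃      ##              +++++    ┃       
              ┃******##              +++++   *┃       
              ┃      **********      +++++    ┃       
              ┃      ##        ******+++++    ┃       
              ┃                      +++++****┃       
              ┃                           ~~~~┃       
              ┗━━━━━━━━━━━━━━━━━━━━━━━━━━━━━━━┛       
                                                      


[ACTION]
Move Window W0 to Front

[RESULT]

━━━━━━━━━━━━━━━━━━━━━━━━━━━━━━━━┓                     
Tetris                          ┃                     
────────────────────────────────┨                     
         │Next:                 ┃                     
         │████                  ┃                     
         │                      ┃━━━━━━━━━━━━━┓       
         │                      ┃             ┃       
         │                      ┃─────────────┨       
         │                      ┃             ┃       
         │Score:                ┃             ┃       
         │0                     ┃             ┃       
         │                      ┃             ┃       
━━━━━━━━━━━━━━━━━━━━━━━━━━━━━━━━┛             ┃       
              ┃      ##              +++++    ┃       
              ┃******##              +++++   *┃       
              ┃      **********      +++++    ┃       
              ┃      ##        ******+++++    ┃       
              ┃                      +++++****┃       
              ┃                           ~~~~┃       
              ┗━━━━━━━━━━━━━━━━━━━━━━━━━━━━━━━┛       
                                                      


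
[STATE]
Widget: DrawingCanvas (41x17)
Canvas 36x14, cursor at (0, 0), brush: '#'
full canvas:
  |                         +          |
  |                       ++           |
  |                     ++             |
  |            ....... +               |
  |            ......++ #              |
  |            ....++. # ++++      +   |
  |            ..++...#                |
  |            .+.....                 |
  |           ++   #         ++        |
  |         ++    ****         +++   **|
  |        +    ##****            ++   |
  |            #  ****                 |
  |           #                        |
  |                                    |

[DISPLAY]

+                        +               
                       ++                
                     ++                  
            ....... +                    
            ......++ #                   
            ....++. # ++++      +        
            ..++...#                     
            .+.....                      
           ++   #         ++             
         ++    ****         +++   **     
        +    ##****            ++        
            #  ****                      
           #                             
                                         
                                         
                                         
                                         


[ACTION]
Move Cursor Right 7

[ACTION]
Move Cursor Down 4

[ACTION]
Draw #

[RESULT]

                         +               
                       ++                
                     ++                  
            ....... +                    
       #    ......++ #                   
            ....++. # ++++      +        
            ..++...#                     
            .+.....                      
           ++   #         ++             
         ++    ****         +++   **     
        +    ##****            ++        
            #  ****                      
           #                             
                                         
                                         
                                         
                                         


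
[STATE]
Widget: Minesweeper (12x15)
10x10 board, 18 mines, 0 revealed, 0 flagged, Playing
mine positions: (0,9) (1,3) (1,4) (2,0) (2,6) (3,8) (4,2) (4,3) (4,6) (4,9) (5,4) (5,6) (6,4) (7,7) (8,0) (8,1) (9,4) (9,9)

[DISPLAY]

■■■■■■■■■■  
■■■■■■■■■■  
■■■■■■■■■■  
■■■■■■■■■■  
■■■■■■■■■■  
■■■■■■■■■■  
■■■■■■■■■■  
■■■■■■■■■■  
■■■■■■■■■■  
■■■■■■■■■■  
            
            
            
            
            


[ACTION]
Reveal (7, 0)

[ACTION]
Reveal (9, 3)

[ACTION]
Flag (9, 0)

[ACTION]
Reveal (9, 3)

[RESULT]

■■■■■■■■■■  
■■■■■■■■■■  
■■■■■■■■■■  
■■■■■■■■■■  
■■■■■■■■■■  
■■■■■■■■■■  
■■■■■■■■■■  
2■■■■■■■■■  
■■■■■■■■■■  
⚑■■1■■■■■■  
            
            
            
            
            


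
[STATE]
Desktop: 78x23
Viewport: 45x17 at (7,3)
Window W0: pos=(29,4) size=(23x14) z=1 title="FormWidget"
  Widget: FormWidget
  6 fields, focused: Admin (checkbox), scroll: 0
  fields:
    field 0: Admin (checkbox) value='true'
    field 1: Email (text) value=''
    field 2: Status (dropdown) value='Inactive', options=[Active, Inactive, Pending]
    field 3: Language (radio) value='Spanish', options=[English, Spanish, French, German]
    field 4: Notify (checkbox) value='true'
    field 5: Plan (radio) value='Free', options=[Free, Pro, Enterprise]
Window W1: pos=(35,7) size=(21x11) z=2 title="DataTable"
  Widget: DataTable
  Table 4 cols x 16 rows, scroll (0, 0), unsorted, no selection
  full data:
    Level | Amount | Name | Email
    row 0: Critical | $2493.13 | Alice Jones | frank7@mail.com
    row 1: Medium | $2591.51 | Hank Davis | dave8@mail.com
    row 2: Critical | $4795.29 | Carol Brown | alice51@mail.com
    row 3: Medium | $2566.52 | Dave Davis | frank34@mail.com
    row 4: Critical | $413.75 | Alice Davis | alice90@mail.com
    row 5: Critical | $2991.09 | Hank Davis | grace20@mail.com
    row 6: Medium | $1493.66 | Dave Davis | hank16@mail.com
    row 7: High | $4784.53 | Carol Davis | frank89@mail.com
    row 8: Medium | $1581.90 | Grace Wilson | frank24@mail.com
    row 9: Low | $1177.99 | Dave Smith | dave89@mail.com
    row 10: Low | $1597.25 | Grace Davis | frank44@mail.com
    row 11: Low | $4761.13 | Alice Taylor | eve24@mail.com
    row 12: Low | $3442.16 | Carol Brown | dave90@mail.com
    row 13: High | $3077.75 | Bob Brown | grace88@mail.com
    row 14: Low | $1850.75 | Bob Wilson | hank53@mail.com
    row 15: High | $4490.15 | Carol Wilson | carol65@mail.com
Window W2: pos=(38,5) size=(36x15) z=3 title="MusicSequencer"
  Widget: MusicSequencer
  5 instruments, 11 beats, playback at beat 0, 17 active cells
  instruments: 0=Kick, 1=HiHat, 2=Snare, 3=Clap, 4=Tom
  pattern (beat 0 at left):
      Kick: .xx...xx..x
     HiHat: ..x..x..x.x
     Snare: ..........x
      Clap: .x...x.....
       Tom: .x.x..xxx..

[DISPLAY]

                                             
                      ┏━━━━━━━━━━━━━━━━━━━━━┓
                      ┃ FormWid┏━━━━━━━━━━━━━
                      ┠────────┃ MusicSequenc
                      ┃> Adm┏━━┠─────────────
                      ┃  Ema┃ D┃      ▼123456
                      ┃  Sta┠──┃  Kick·██···█
                      ┃  Lan┃Le┃ HiHat··█··█·
                      ┃  Not┃──┃ Snare·······
                      ┃  Pla┃Cr┃  Clap·█···█·
                      ┃     ┃Me┃   Tom·█·█··█
                      ┃     ┃Cr┃             
                      ┃     ┃Me┃             
                      ┃     ┃Cr┃             
                      ┗━━━━━┗━━┃             
                               ┃             
                               ┗━━━━━━━━━━━━━


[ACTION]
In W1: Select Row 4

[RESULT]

                                             
                      ┏━━━━━━━━━━━━━━━━━━━━━┓
                      ┃ FormWid┏━━━━━━━━━━━━━
                      ┠────────┃ MusicSequenc
                      ┃> Adm┏━━┠─────────────
                      ┃  Ema┃ D┃      ▼123456
                      ┃  Sta┠──┃  Kick·██···█
                      ┃  Lan┃Le┃ HiHat··█··█·
                      ┃  Not┃──┃ Snare·······
                      ┃  Pla┃Cr┃  Clap·█···█·
                      ┃     ┃Me┃   Tom·█·█··█
                      ┃     ┃Cr┃             
                      ┃     ┃Me┃             
                      ┃     ┃>r┃             
                      ┗━━━━━┗━━┃             
                               ┃             
                               ┗━━━━━━━━━━━━━


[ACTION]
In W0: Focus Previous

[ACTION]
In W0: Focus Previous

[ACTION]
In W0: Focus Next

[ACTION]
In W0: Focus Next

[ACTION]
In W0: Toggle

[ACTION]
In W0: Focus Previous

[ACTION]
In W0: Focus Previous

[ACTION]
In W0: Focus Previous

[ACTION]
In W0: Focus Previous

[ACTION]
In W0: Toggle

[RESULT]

                                             
                      ┏━━━━━━━━━━━━━━━━━━━━━┓
                      ┃ FormWid┏━━━━━━━━━━━━━
                      ┠────────┃ MusicSequenc
                      ┃  Adm┏━━┠─────────────
                      ┃  Ema┃ D┃      ▼123456
                      ┃> Sta┠──┃  Kick·██···█
                      ┃  Lan┃Le┃ HiHat··█··█·
                      ┃  Not┃──┃ Snare·······
                      ┃  Pla┃Cr┃  Clap·█···█·
                      ┃     ┃Me┃   Tom·█·█··█
                      ┃     ┃Cr┃             
                      ┃     ┃Me┃             
                      ┃     ┃>r┃             
                      ┗━━━━━┗━━┃             
                               ┃             
                               ┗━━━━━━━━━━━━━
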